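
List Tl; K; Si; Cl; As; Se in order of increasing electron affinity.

Si is in period 3, group 14; Cl is in period 3, group 17; K is in period 4, group 1; As is in period 4, group 15; Se is in period 4, group 16; Tl is in period 6, group 13.
Adding an electron releases more energy for atoms nearer the top right (short of the noble gases).
These span different periods and groups, so the two trends combine.
K > Tl: period and group pull opposite ways; the down-group shift dominates (48 vs 19 kJ/mol).
As > K: As lies to the right of K in period 4, so the across-period effect alone puts As higher.
Si > As: the two effects oppose for this pair; the down-group effect wins (134 vs 78 kJ/mol).
Se > Si: period and group pull opposite ways; the across-period shift dominates (195 vs 134 kJ/mol).
Cl > Se: both effects reinforce here, so Cl is clearly the higher of the two.
Tabulated electron affinity (kJ/mol): Si 134, Cl 349, K 48, As 78, Se 195, Tl 19.
So from lowest to highest: Tl < K < As < Si < Se < Cl.

Tl < K < As < Si < Se < Cl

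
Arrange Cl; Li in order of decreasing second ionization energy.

Li > Cl

IE_2 is the cost of taking one more electron from the +1 cation: Cl⁺ still has 6 valence electrons; Li⁺ is the bare [He] core.
Core electrons are held far more tightly than valence electrons, so Li tops the IE_2 order.
The numbers (kJ/mol): Cl 2298, Li 7298.
Putting it together, IE_2: Cl < Li.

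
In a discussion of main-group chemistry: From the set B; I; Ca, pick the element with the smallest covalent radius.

B

B is in period 2, group 13; Ca is in period 4, group 2; I is in period 5, group 17.
Atomic radius shrinks across a period as nuclear charge pulls the same shell inward, and grows down a group as new shells are added.
Neither a single period nor a single group — weigh both effects.
I > B: the two effects oppose for this pair; the down-group effect wins (133 vs 85 pm).
Ca > I: the two effects oppose for this pair; the across-period effect wins (171 vs 133 pm).
For reference (pm): B 85, Ca 171, I 133.
The smallest covalent radius among these belongs to B.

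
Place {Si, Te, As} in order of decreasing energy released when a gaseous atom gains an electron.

Te, Si, As

Si is in period 3, group 14; As is in period 4, group 15; Te is in period 5, group 16.
Atoms with high Z_eff and room in the valence shell (especially the halogens) have the most exothermic electron affinities.
These sit on a diagonal, where the across-period and down-group effects partly cancel.
Si > As: the two effects oppose for this pair; the down-group effect wins (134 vs 78 kJ/mol).
Te > Si: the two effects oppose for this pair; the across-period effect wins (190 vs 134 kJ/mol).
Tabulated electron affinity (kJ/mol): Si 134, As 78, Te 190.
So from highest to lowest: Te > Si > As.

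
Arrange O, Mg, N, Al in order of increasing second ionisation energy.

The second ionization energy removes an electron from the +1 ion. For each element: O⁺ still has 5 valence electrons; Mg⁺ still has 1 valence electron; N⁺ still has 4 valence electrons; Al⁺ still has 2 valence electrons.
All are still removing valence electrons, so compare the +1 ions as you would atoms: IE_2 generally rises across a period (higher Z_eff) and falls down a group (larger shell), subject to the usual subshell exceptions.
Valence configurations: O⁺ [He]2s²2p³, Mg⁺ [Ne]3s¹, N⁺ [He]2s²2p², Al⁺ [Ne]3s².
Approximate IE_2 values (kJ/mol): O 3388, Mg 1451, N 2856, Al 1817.
Putting it together, IE_2: Mg < Al < N < O.

Mg, Al, N, O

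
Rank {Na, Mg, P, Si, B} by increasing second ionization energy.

After 1 electron has been removed, what remains? Na⁺ is the bare [Ne] core; Mg⁺ still has 1 valence electron; P⁺ still has 4 valence electrons; Si⁺ still has 3 valence electrons; B⁺ still has 2 valence electrons.
Pulling an electron out of a noble-gas core costs far more than removing a remaining valence electron, so Na sits at the high end of IE_2.
Valence configurations: Mg⁺ [Ne]3s¹, P⁺ [Ne]3s²3p², Si⁺ [Ne]3s²3p¹, B⁺ [He]2s².
Tabulated IE_2 (kJ/mol): Na 4562, Mg 1451, P 1907, Si 1577, B 2427.
So the second ionization energies run Mg < Si < P < B < Na.

Mg < Si < P < B < Na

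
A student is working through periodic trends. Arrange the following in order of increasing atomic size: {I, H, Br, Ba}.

Radius decreases left→right (rising Z_eff, same n) and increases top→bottom (higher n).
Here both period and group differ, so the two effects have to be weighed against each other.
Br > H: the two effects oppose for this pair; the down-group effect wins (114 vs 32 pm).
I > Br: I sits below Br in group 17, so the down-group effect alone puts I larger.
Ba > I: both effects reinforce here, so Ba is clearly the larger of the two.
Approximate values (pm): H 32, Br 114, I 133, Ba 196.
So from smallest to largest: H < Br < I < Ba.

H < Br < I < Ba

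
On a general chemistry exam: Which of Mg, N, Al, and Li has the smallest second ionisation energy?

After 1 electron has been removed, what remains? Mg⁺ still has 1 valence electron; N⁺ still has 4 valence electrons; Al⁺ still has 2 valence electrons; Li⁺ is the bare [He] core.
Breaking into a closed-shell core is much more expensive than removing a leftover valence electron — Li has the largest IE_2 here.
Valence configurations: Mg⁺ [Ne]3s¹, N⁺ [He]2s²2p², Al⁺ [Ne]3s².
Tabulated IE_2 (kJ/mol): Mg 1451, N 2856, Al 1817, Li 7298.
So the second ionization energies run Mg < Al < N < Li.

Mg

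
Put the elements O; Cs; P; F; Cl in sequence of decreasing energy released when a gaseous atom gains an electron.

Cl > F > O > P > Cs

O is in period 2, group 16; F is in period 2, group 17; P is in period 3, group 15; Cl is in period 3, group 17; Cs is in period 6, group 1.
Adding an electron releases more energy for atoms nearer the top right (short of the noble gases).
Neither a single period nor a single group — weigh both effects.
P > Cs: relative to Cs, both the across-period and down-group shifts push P's electron affinity up.
O > P: relative to P, both the across-period and down-group shifts push O's electron affinity up.
F > O: F lies to the right of O in period 2, so the across-period effect alone puts F higher.
Cl > F: this pair runs against the simple trend — see the exception note.
Note the exception: Cl has a higher electron affinity than F, contrary to the simple trend — F's small 2p subshell makes the incoming electron feel strong e⁻–e⁻ repulsion, so Cl actually releases more energy on gaining an electron.
For reference (kJ/mol): O 141, F 328, P 72, Cl 349, Cs 46.
So from highest to lowest: Cl > F > O > P > Cs.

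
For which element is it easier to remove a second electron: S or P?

P

The second ionization energy removes an electron from the +1 ion. For each element: S⁺ still has 5 valence electrons; P⁺ still has 4 valence electrons.
All are still removing valence electrons, so compare the +1 ions as you would atoms: IE_2 generally rises across a period (higher Z_eff) and falls down a group (larger shell), subject to the usual subshell exceptions.
Valence configurations: S⁺ [Ne]3s²3p³, P⁺ [Ne]3s²3p².
Tabulated IE_2 (kJ/mol): S 2252, P 1907.
Putting it together, IE_2: P < S.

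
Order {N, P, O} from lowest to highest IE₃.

After 2 electrons have been removed, what remains? N²⁺ still has 3 valence electrons; P²⁺ still has 3 valence electrons; O²⁺ still has 4 valence electrons.
All are still removing valence electrons, so compare the +2 ions as you would atoms: IE_3 generally rises across a period (higher Z_eff) and falls down a group (larger shell), subject to the usual subshell exceptions.
Valence configurations: N²⁺ [He]2s²2p¹, P²⁺ [Ne]3s²3p¹, O²⁺ [He]2s²2p².
Tabulated IE_3 (kJ/mol): N 4578, P 2914, O 5300.
Hence IE_3: P < N < O.

P < N < O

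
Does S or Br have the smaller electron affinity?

S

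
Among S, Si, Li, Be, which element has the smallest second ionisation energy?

Si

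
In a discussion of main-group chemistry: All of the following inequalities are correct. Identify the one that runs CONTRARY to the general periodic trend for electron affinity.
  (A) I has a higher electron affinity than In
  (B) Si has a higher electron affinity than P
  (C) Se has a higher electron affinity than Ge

(B)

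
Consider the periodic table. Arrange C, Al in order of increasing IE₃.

Al < C

Consider each +2 ion: C²⁺ still has 2 valence electrons; Al²⁺ still has 1 valence electron.
All are still removing valence electrons, so compare the +2 ions as you would atoms: IE_3 generally rises across a period (higher Z_eff) and falls down a group (larger shell), subject to the usual subshell exceptions.
Valence configurations: C²⁺ [He]2s², Al²⁺ [Ne]3s¹.
Tabulated IE_3 (kJ/mol): C 4620, Al 2745.
So the third ionization energies run Al < C.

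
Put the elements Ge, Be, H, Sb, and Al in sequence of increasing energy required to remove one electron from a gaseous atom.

Al < Ge < Sb < Be < H

H is in period 1, group 1; Be is in period 2, group 2; Al is in period 3, group 13; Ge is in period 4, group 14; Sb is in period 5, group 15.
Removing the outermost electron gets harder across a period and easier down a group.
These sit on a diagonal, where the across-period and down-group effects partly cancel.
Ge > Al: the two effects oppose for this pair; the across-period effect wins (762 vs 578 kJ/mol).
Sb > Ge: the two effects oppose for this pair; the across-period effect wins (831 vs 762 kJ/mol).
Be > Sb: the two effects oppose for this pair; the down-group effect wins (900 vs 831 kJ/mol).
H > Be: period and group pull opposite ways; the down-group shift dominates (1312 vs 900 kJ/mol).
Approximate values (kJ/mol): H 1312, Be 900, Al 578, Ge 762, Sb 831.
So from lowest to highest: Al < Ge < Sb < Be < H.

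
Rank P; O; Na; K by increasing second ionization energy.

The second ionization energy removes an electron from the +1 ion. For each element: P⁺ still has 4 valence electrons; O⁺ still has 5 valence electrons; Na⁺ is the bare [Ne] core; K⁺ is the bare [Ar] core.
Usually core removal costs more than valence removal, but here the competition is close: a tightly held n=2 valence electron can cost more to remove than an n=3 core electron, so the actual values have to decide it.
Valence configurations: P⁺ [Ne]3s²3p², O⁺ [He]2s²2p³.
The numbers (kJ/mol): P 1907, O 3388, Na 4562, K 3052.
Overall IE_2 order: P < K < O < Na.

P, K, O, Na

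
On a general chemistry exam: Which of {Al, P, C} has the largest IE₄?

IE_4 is the cost of taking one more electron from the +3 cation: Al³⁺ is the bare [Ne] core; P³⁺ still has 2 valence electrons; C³⁺ still has 1 valence electron.
Breaking into a closed-shell core is much more expensive than removing a leftover valence electron — Al has the largest IE_4 here.
Valence configurations: P³⁺ [Ne]3s², C³⁺ [He]2s¹.
Tabulated IE_4 (kJ/mol): Al 11577, P 4964, C 6223.
Overall IE_4 order: P < C < Al.

Al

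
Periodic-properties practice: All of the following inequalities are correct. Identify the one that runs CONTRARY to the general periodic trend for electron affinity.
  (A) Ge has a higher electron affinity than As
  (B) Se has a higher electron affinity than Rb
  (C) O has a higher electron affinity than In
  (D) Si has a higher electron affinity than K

(A)

The general trend: electron affinity increases across a period and decreases down a group.
(A) Ge (period 4, group 14) vs As (period 4, group 15): the stated order contradicts the simple trend.
(B) Se (period 4, group 16) vs Rb (period 5, group 1): the stated order agrees with the simple trend.
(C) O (period 2, group 16) vs In (period 5, group 13): the stated order agrees with the simple trend.
(D) Si (period 3, group 14) vs K (period 4, group 1): the stated order agrees with the simple trend.
The exception is (A): adding an electron to As's half-filled 4p³ is unfavourable, so Ge (4p²) has the more exothermic EA.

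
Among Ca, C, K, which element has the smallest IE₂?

Ca

IE_2 is the cost of taking one more electron from the +1 cation: Ca⁺ still has 1 valence electron; C⁺ still has 3 valence electrons; K⁺ is the bare [Ar] core.
Core electrons are held far more tightly than valence electrons, so K tops the IE_2 order.
Valence configurations: Ca⁺ [Ar]4s¹, C⁺ [He]2s²2p¹.
The numbers (kJ/mol): Ca 1145, C 2353, K 3052.
Hence IE_2: Ca < C < K.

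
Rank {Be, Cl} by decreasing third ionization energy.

Be > Cl

Consider each +2 ion: Be²⁺ is the bare [He] core; Cl²⁺ still has 5 valence electrons.
Pulling an electron out of a noble-gas core costs far more than removing a remaining valence electron, so Be sits at the high end of IE_3.
Approximate IE_3 values (kJ/mol): Be 14849, Cl 3822.
Overall IE_3 order: Cl < Be.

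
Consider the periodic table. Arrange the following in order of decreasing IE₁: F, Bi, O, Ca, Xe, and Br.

O is in period 2, group 16; F is in period 2, group 17; Ca is in period 4, group 2; Br is in period 4, group 17; Xe is in period 5, group 18; Bi is in period 6, group 15.
Removing the outermost electron gets harder across a period and easier down a group.
Here both period and group differ, so the two effects have to be weighed against each other.
Bi > Ca: the two effects oppose for this pair; the across-period effect wins (703 vs 590 kJ/mol).
Br > Bi: relative to Bi, both the across-period and down-group shifts push Br's first ionization energy up.
Xe > Br: period and group pull opposite ways; the across-period shift dominates (1170 vs 1140 kJ/mol).
O > Xe: period and group pull opposite ways; the down-group shift dominates (1314 vs 1170 kJ/mol).
F > O: F lies to the right of O in period 2, so the across-period effect alone puts F higher.
Approximate values (kJ/mol): O 1314, F 1681, Ca 590, Br 1140, Xe 1170, Bi 703.
So from highest to lowest: F > O > Xe > Br > Bi > Ca.

F, O, Xe, Br, Bi, Ca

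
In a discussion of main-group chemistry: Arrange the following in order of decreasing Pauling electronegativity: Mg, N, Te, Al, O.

N is in period 2, group 15; O is in period 2, group 16; Mg is in period 3, group 2; Al is in period 3, group 13; Te is in period 5, group 16.
Atoms toward the upper right of the periodic table pull bonding electrons most strongly.
Neither a single period nor a single group — weigh both effects.
Al > Mg: both are in period 3; the period trend gives Al the larger value.
Te > Al: period and group pull opposite ways; the across-period shift dominates (2.10 vs 1.61).
N > Te: period and group pull opposite ways; the down-group shift dominates (3.04 vs 2.10).
O > N: O lies to the right of N in period 2, so the across-period effect alone puts O higher.
For reference (Pauling): N 3.04, O 3.44, Mg 1.31, Al 1.61, Te 2.10.
So from highest to lowest: O > N > Te > Al > Mg.

O > N > Te > Al > Mg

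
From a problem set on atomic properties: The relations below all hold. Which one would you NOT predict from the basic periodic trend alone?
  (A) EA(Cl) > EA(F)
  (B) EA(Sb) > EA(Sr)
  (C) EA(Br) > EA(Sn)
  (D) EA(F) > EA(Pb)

(A)

The general trend: electron affinity increases across a period and decreases down a group.
(A) Cl (period 3, group 17) vs F (period 2, group 17): the stated order contradicts the simple trend.
(B) Sb (period 5, group 15) vs Sr (period 5, group 2): the stated order agrees with the simple trend.
(C) Br (period 4, group 17) vs Sn (period 5, group 14): the stated order agrees with the simple trend.
(D) F (period 2, group 17) vs Pb (period 6, group 14): the stated order agrees with the simple trend.
The exception is (A): F's small 2p subshell makes the incoming electron feel strong e⁻–e⁻ repulsion, so Cl actually releases more energy on gaining an electron.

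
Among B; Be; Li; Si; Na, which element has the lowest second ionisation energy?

Consider each +1 ion: B⁺ still has 2 valence electrons; Be⁺ still has 1 valence electron; Li⁺ is the bare [He] core; Si⁺ still has 3 valence electrons; Na⁺ is the bare [Ne] core.
Pulling an electron out of a noble-gas core costs far more than removing a remaining valence electron, so Na and Li sit at the high end of IE_2.
Valence configurations: B⁺ [He]2s², Be⁺ [He]2s¹, Si⁺ [Ne]3s²3p¹.
Approximate IE_2 values (kJ/mol): B 2427, Be 1757, Li 7298, Si 1577, Na 4562.
Hence IE_2: Si < Be < B < Na < Li.

Si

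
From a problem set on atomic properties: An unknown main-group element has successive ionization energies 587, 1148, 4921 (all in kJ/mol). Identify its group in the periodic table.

Look for the largest jump between consecutive ionization energies: IE3/IE2 ≈ 4.3, far larger than any earlier ratio.
That jump marks the point where a core electron is being removed. So the atom has 2 valence electrons.
A main-group element with 2 valence electrons is in group 2.

Group 2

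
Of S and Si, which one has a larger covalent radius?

Si

Si is in period 3, group 14; S is in period 3, group 16.
Across a period the added protons contract the valence shell; down a group each new principal shell makes the atom larger.
All lie in period 3, so atomic radius increases right to left.
So Si has the larger covalent radius (Si > S).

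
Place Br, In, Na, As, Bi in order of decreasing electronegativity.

Br > As > Bi > In > Na

Na is in period 3, group 1; As is in period 4, group 15; Br is in period 4, group 17; In is in period 5, group 13; Bi is in period 6, group 15.
Smaller atoms with higher effective nuclear charge are more electronegative.
Neither a single period nor a single group — weigh both effects.
In > Na: period and group pull opposite ways; the across-period shift dominates (1.78 vs 0.93).
Bi > In: period and group pull opposite ways; the across-period shift dominates (2.02 vs 1.78).
As > Bi: As sits above Bi in group 15, so the down-group effect alone puts As higher.
Br > As: both are in period 4; the period trend gives Br the larger value.
Tabulated electronegativity (Pauling): Na 0.93, As 2.18, Br 2.96, In 1.78, Bi 2.02.
So from highest to lowest: Br > As > Bi > In > Na.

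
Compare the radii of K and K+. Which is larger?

K

Forming K+ removes 1 electron from K. Fewer electrons for the same nuclear charge means less shielding and a higher Z_eff on the remaining electrons, and for main-group metals the entire outer shell is lost.
A cation is smaller than its parent atom: K+ < K.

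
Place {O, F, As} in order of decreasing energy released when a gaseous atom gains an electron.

F > O > As

Atoms with high Z_eff and room in the valence shell (especially the halogens) have the most exothermic electron affinities.
These span different periods and groups, so the two trends combine.
O > As: relative to As, both the across-period and down-group shifts push O's electron affinity up.
F > O: F lies to the right of O in period 2, so the across-period effect alone puts F higher.
Approximate values (kJ/mol): O 141, F 328, As 78.
So from highest to lowest: F > O > As.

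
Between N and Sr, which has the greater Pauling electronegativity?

N

N is in period 2, group 15; Sr is in period 5, group 2.
Electronegativity increases across a period and decreases down a group, tracking effective nuclear charge and atomic size.
Here both period and group differ, so the two effects have to be weighed against each other.
N > Sr: both effects reinforce here, so N is clearly the higher of the two.
Approximate values (Pauling): N 3.04, Sr 0.95.
So N has the greater Pauling electronegativity (N > Sr).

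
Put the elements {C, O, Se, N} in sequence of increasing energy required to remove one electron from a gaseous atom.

Se < C < O < N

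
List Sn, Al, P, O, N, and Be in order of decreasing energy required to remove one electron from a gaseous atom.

N > O > P > Be > Sn > Al

IE₁ increases left→right with effective nuclear charge and decreases top→bottom as the valence shell moves farther out.
Neither a single period nor a single group — weigh both effects.
Sn > Al: period and group pull opposite ways; the across-period shift dominates (709 vs 578 kJ/mol).
Be > Sn: period and group pull opposite ways; the down-group shift dominates (900 vs 709 kJ/mol).
P > Be: the two effects oppose for this pair; the across-period effect wins (1012 vs 900 kJ/mol).
O > P: relative to P, both the across-period and down-group shifts push O's first ionization energy up.
N > O: this pair runs against the simple trend — see the exception note.
Note the exception: N has a higher first ionization energy than O, contrary to the simple trend — pairing an electron in O's 2p⁴ costs repulsion energy, so O ionizes more easily than half-filled N (2p³).
Approximate values (kJ/mol): Be 900, N 1402, O 1314, Al 578, P 1012, Sn 709.
So from highest to lowest: N > O > P > Be > Sn > Al.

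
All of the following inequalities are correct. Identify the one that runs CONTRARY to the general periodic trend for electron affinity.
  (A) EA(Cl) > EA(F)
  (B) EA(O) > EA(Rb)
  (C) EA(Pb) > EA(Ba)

The general trend: electron affinity increases across a period and decreases down a group.
(A) Cl (period 3, group 17) vs F (period 2, group 17): the stated order contradicts the simple trend.
(B) O (period 2, group 16) vs Rb (period 5, group 1): the stated order agrees with the simple trend.
(C) Pb (period 6, group 14) vs Ba (period 6, group 2): the stated order agrees with the simple trend.
The exception is (A): F's small 2p subshell makes the incoming electron feel strong e⁻–e⁻ repulsion, so Cl actually releases more energy on gaining an electron.

(A)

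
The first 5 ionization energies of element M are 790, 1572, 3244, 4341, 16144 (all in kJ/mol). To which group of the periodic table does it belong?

Look for the largest jump between consecutive ionization energies: IE5/IE4 ≈ 3.7, far larger than any earlier ratio.
That jump marks the point where a core electron is being removed. So the atom has 4 valence electrons.
A main-group element with 4 valence electrons is in group 14.

Group 14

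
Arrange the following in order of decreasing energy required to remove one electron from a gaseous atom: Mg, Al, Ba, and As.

Mg is in period 3, group 2; Al is in period 3, group 13; As is in period 4, group 15; Ba is in period 6, group 2.
Removing the outermost electron gets harder across a period and easier down a group.
Neither a single period nor a single group — weigh both effects.
Al > Ba: both effects reinforce here, so Al is clearly the higher of the two.
Mg > Al: this pair runs against the simple trend — see the exception note.
As > Mg: period and group pull opposite ways; the across-period shift dominates (947 vs 738 kJ/mol).
Note the exception: Mg has a higher first ionization energy than Al, contrary to the simple trend — Al's single 3p electron is easier to remove than one from Mg's filled 3s².
Approximate values (kJ/mol): Mg 738, Al 578, As 947, Ba 503.
So from highest to lowest: As > Mg > Al > Ba.

As > Mg > Al > Ba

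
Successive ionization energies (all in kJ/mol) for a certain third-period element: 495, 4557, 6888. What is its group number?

Group 1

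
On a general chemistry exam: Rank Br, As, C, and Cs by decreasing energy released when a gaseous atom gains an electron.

Br > C > As > Cs

C is in period 2, group 14; As is in period 4, group 15; Br is in period 4, group 17; Cs is in period 6, group 1.
Adding an electron releases more energy for atoms nearer the top right (short of the noble gases).
These span different periods and groups, so the two trends combine.
As > Cs: both effects reinforce here, so As is clearly the higher of the two.
C > As: period and group pull opposite ways; the down-group shift dominates (122 vs 78 kJ/mol).
Br > C: period and group pull opposite ways; the across-period shift dominates (325 vs 122 kJ/mol).
Tabulated electron affinity (kJ/mol): C 122, As 78, Br 325, Cs 46.
So from highest to lowest: Br > C > As > Cs.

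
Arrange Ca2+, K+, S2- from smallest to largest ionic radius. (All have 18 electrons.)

Ca2+, K+, S2-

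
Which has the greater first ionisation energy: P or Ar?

Ar

First ionization energy rises across a period (greater Z_eff holds electrons more tightly) and falls down a group (valence electrons are farther from the nucleus).
All lie in period 3, so first ionization energy increases left to right.
So Ar has the greater first ionisation energy (Ar > P).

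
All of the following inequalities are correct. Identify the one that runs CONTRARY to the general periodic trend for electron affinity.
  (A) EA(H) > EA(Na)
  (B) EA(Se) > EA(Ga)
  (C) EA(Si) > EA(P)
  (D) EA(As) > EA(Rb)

(C)

The general trend: electron affinity increases across a period and decreases down a group.
(A) H (period 1, group 1) vs Na (period 3, group 1): the stated order agrees with the simple trend.
(B) Se (period 4, group 16) vs Ga (period 4, group 13): the stated order agrees with the simple trend.
(C) Si (period 3, group 14) vs P (period 3, group 15): the stated order contradicts the simple trend.
(D) As (period 4, group 15) vs Rb (period 5, group 1): the stated order agrees with the simple trend.
The exception is (C): adding an electron to P's half-filled 3p³ is unfavourable, so Si (3p²) has the more exothermic EA.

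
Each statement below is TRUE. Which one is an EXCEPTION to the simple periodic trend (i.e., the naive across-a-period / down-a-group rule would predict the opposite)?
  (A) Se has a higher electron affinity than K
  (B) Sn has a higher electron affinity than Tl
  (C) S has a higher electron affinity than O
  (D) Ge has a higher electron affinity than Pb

(C)

The general trend: electron affinity increases across a period and decreases down a group.
(A) Se (period 4, group 16) vs K (period 4, group 1): the stated order agrees with the simple trend.
(B) Sn (period 5, group 14) vs Tl (period 6, group 13): the stated order agrees with the simple trend.
(C) S (period 3, group 16) vs O (period 2, group 16): the stated order contradicts the simple trend.
(D) Ge (period 4, group 14) vs Pb (period 6, group 14): the stated order agrees with the simple trend.
The exception is (C): the compact 2p subshell of O repels the added electron more than S's larger 3p does.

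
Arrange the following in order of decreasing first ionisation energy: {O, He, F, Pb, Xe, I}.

He > F > O > Xe > I > Pb

He is in period 1, group 18; O is in period 2, group 16; F is in period 2, group 17; I is in period 5, group 17; Xe is in period 5, group 18; Pb is in period 6, group 14.
Removing the outermost electron gets harder across a period and easier down a group.
Here both period and group differ, so the two effects have to be weighed against each other.
I > Pb: relative to Pb, both the across-period and down-group shifts push I's first ionization energy up.
Xe > I: both are in period 5; the period trend gives Xe the larger value.
O > Xe: period and group pull opposite ways; the down-group shift dominates (1314 vs 1170 kJ/mol).
F > O: both are in period 2; the period trend gives F the larger value.
He > F: relative to F, both the across-period and down-group shifts push He's first ionization energy up.
Tabulated first ionization energy (kJ/mol): He 2372, O 1314, F 1681, I 1008, Xe 1170, Pb 716.
So from highest to lowest: He > F > O > Xe > I > Pb.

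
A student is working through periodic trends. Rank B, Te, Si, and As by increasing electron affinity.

B is in period 2, group 13; Si is in period 3, group 14; As is in period 4, group 15; Te is in period 5, group 16.
EA tends to increase across a period and decrease down a group, though the pattern is less regular than for IE or radius.
These sit on a diagonal, where the across-period and down-group effects partly cancel.
As > B: period and group pull opposite ways; the across-period shift dominates (78 vs 27 kJ/mol).
Si > As: period and group pull opposite ways; the down-group shift dominates (134 vs 78 kJ/mol).
Te > Si: period and group pull opposite ways; the across-period shift dominates (190 vs 134 kJ/mol).
For reference (kJ/mol): B 27, Si 134, As 78, Te 190.
So from lowest to highest: B < As < Si < Te.

B < As < Si < Te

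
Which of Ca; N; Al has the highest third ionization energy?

Ca

IE_3 is the cost of taking one more electron from the +2 cation: Ca²⁺ is the bare [Ar] core; N²⁺ still has 3 valence electrons; Al²⁺ still has 1 valence electron.
Pulling an electron out of a noble-gas core costs far more than removing a remaining valence electron, so Ca sits at the high end of IE_3.
Valence configurations: N²⁺ [He]2s²2p¹, Al²⁺ [Ne]3s¹.
Approximate IE_3 values (kJ/mol): Ca 4912, N 4578, Al 2745.
Putting it together, IE_3: Al < N < Ca.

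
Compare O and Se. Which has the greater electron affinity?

O is in period 2, group 16; Se is in period 4, group 16.
EA tends to increase across a period and decrease down a group, though the pattern is less regular than for IE or radius.
All are in group 16; the group trend (electron affinity increases up the group) applies, with the exception below.
Note the exception: Se has a higher electron affinity than O, contrary to the simple trend — O's compact 2p subshell gives strong electron–electron repulsion on the added electron.
Tabulated electron affinity (kJ/mol): O 141, Se 195.
So Se has the greater electron affinity (Se > O).

Se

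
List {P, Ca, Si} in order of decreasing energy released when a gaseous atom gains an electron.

Si > P > Ca

Si is in period 3, group 14; P is in period 3, group 15; Ca is in period 4, group 2.
Adding an electron releases more energy for atoms nearer the top right (short of the noble gases).
These span different periods and groups, so the two trends combine.
P > Ca: relative to Ca, both the across-period and down-group shifts push P's electron affinity up.
Si > P: this pair runs against the simple trend — see the exception note.
Note the exception: Si has a higher electron affinity than P, contrary to the simple trend — adding an electron to P's half-filled 3p³ is unfavourable, so Si (3p²) has the more exothermic EA.
For reference (kJ/mol): Si 134, P 72, Ca 2.
So from highest to lowest: Si > P > Ca.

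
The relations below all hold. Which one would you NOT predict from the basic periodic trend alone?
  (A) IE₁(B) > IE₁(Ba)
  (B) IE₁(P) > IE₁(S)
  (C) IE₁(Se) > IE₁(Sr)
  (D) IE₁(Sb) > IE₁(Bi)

The general trend: first ionization energy increases across a period and decreases down a group.
(A) B (period 2, group 13) vs Ba (period 6, group 2): the stated order agrees with the simple trend.
(B) P (period 3, group 15) vs S (period 3, group 16): the stated order contradicts the simple trend.
(C) Se (period 4, group 16) vs Sr (period 5, group 2): the stated order agrees with the simple trend.
(D) Sb (period 5, group 15) vs Bi (period 6, group 15): the stated order agrees with the simple trend.
The exception is (B): S (3p⁴) ionizes more easily than half-filled P (3p³) because the paired 3p electron in S is pushed out by e⁻–e⁻ repulsion.

(B)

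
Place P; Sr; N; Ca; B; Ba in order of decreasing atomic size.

Radius decreases left→right (rising Z_eff, same n) and increases top→bottom (higher n).
Neither a single period nor a single group — weigh both effects.
B > N: both are in period 2; the period trend gives B the larger value.
P > B: the two effects oppose for this pair; the down-group effect wins (111 vs 85 pm).
Ca > P: relative to P, both the across-period and down-group shifts push Ca's atomic radius up.
Sr > Ca: they share group 2; the group trend gives Sr the larger value.
Ba > Sr: Ba sits below Sr in group 2, so the down-group effect alone puts Ba larger.
Approximate values (pm): B 85, N 71, P 111, Ca 171, Sr 185, Ba 196.
So from largest to smallest: Ba > Sr > Ca > P > B > N.

Ba > Sr > Ca > P > B > N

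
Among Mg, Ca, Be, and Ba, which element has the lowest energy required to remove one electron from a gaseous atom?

Ba

Removing the outermost electron gets harder across a period and easier down a group.
All are in group 2, so first ionization energy increases up the group.
The lowest energy required to remove one electron from a gaseous atom among these belongs to Ba.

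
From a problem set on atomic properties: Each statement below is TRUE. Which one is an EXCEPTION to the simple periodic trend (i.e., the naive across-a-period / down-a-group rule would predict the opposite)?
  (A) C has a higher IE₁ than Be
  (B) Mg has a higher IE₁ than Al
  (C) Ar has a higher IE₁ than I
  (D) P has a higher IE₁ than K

(B)

The general trend: IE₁ increases across a period and decreases down a group.
(A) C (period 2, group 14) vs Be (period 2, group 2): the stated order agrees with the simple trend.
(B) Mg (period 3, group 2) vs Al (period 3, group 13): the stated order contradicts the simple trend.
(C) Ar (period 3, group 18) vs I (period 5, group 17): the stated order agrees with the simple trend.
(D) P (period 3, group 15) vs K (period 4, group 1): the stated order agrees with the simple trend.
The exception is (B): Al's single 3p electron is easier to remove than one from Mg's filled 3s².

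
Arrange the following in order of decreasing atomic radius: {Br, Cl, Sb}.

Moving right in a period, electrons are added to the same shell under a stronger nuclear pull, so atoms get smaller; moving down, a new shell is opened and atoms get larger.
Here both period and group differ, so the two effects have to be weighed against each other.
Br > Cl: Br sits below Cl in group 17, so the down-group effect alone puts Br larger.
Sb > Br: both effects reinforce here, so Sb is clearly the larger of the two.
Approximate values (pm): Cl 99, Br 114, Sb 140.
So from largest to smallest: Sb > Br > Cl.

Sb > Br > Cl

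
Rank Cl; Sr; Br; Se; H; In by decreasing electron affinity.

H is in period 1, group 1; Cl is in period 3, group 17; Se is in period 4, group 16; Br is in period 4, group 17; Sr is in period 5, group 2; In is in period 5, group 13.
EA tends to increase across a period and decrease down a group, though the pattern is less regular than for IE or radius.
These span different periods and groups, so the two trends combine.
In > Sr: both are in period 5; the period trend gives In the larger value.
H > In: the two effects oppose for this pair; the down-group effect wins (73 vs 29 kJ/mol).
Se > H: period and group pull opposite ways; the across-period shift dominates (195 vs 73 kJ/mol).
Br > Se: both are in period 4; the period trend gives Br the larger value.
Cl > Br: they share group 17; the group trend gives Cl the larger value.
For reference (kJ/mol): H 73, Cl 349, Se 195, Br 325, Sr 5, In 29.
So from highest to lowest: Cl > Br > Se > H > In > Sr.

Cl > Br > Se > H > In > Sr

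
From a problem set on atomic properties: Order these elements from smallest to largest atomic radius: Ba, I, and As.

As < I < Ba

Moving right in a period, electrons are added to the same shell under a stronger nuclear pull, so atoms get smaller; moving down, a new shell is opened and atoms get larger.
Here both period and group differ, so the two effects have to be weighed against each other.
I > As: period and group pull opposite ways; the down-group shift dominates (133 vs 121 pm).
Ba > I: both effects reinforce here, so Ba is clearly the larger of the two.
Tabulated atomic radius (pm): As 121, I 133, Ba 196.
So from smallest to largest: As < I < Ba.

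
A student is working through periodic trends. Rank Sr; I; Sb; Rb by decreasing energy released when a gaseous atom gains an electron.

I > Sb > Rb > Sr

Rb is in period 5, group 1; Sr is in period 5, group 2; Sb is in period 5, group 15; I is in period 5, group 17.
Atoms with high Z_eff and room in the valence shell (especially the halogens) have the most exothermic electron affinities.
All lie in period 5; the across-period trend (electron affinity increases left to right) applies, with the exception below.
Note the exception: Rb has a higher electron affinity than Sr, contrary to the simple trend — adding an electron to Sr (ns²) has to open a new, higher-energy np subshell, which is unfavourable.
For reference (kJ/mol): Rb 47, Sr 5, Sb 103, I 295.
So from highest to lowest: I > Sb > Rb > Sr.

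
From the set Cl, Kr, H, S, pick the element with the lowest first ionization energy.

H is in period 1, group 1; S is in period 3, group 16; Cl is in period 3, group 17; Kr is in period 4, group 18.
Across a period the outer electron is held more tightly (higher IE₁); down a group it sits in a higher shell, more shielded, and comes off more easily.
These span different periods and groups, so the two trends combine.
Cl > S: both are in period 3; the period trend gives Cl the larger value.
H > Cl: period and group pull opposite ways; the down-group shift dominates (1312 vs 1251 kJ/mol).
Kr > H: period and group pull opposite ways; the across-period shift dominates (1351 vs 1312 kJ/mol).
For reference (kJ/mol): H 1312, S 1000, Cl 1251, Kr 1351.
The lowest first ionization energy among these belongs to S.

S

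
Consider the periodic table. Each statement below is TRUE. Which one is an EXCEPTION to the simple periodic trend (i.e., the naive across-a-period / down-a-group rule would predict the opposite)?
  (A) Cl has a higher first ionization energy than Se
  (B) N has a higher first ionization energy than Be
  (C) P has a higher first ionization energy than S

The general trend: first ionization energy increases across a period and decreases down a group.
(A) Cl (period 3, group 17) vs Se (period 4, group 16): the stated order agrees with the simple trend.
(B) N (period 2, group 15) vs Be (period 2, group 2): the stated order agrees with the simple trend.
(C) P (period 3, group 15) vs S (period 3, group 16): the stated order contradicts the simple trend.
The exception is (C): S (3p⁴) ionizes more easily than half-filled P (3p³) because the paired 3p electron in S is pushed out by e⁻–e⁻ repulsion.

(C)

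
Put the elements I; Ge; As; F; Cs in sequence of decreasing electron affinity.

F, I, Ge, As, Cs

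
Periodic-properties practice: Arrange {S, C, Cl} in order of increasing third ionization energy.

S < Cl < C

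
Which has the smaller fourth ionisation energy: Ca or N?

After 3 electrons have been removed, what remains? Ca³⁺ is already 1 electron into the core; N³⁺ still has 2 valence electrons.
Usually core removal costs more than valence removal, but here the competition is close: a tightly held n=2 valence electron can cost more to remove than an n=3 core electron, so the actual values have to decide it.
Approximate IE_4 values (kJ/mol): Ca 6491, N 7475.
So the fourth ionization energies run Ca < N.

Ca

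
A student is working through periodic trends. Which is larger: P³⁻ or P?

P³⁻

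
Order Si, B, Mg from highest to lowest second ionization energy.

After 1 electron has been removed, what remains? Si⁺ still has 3 valence electrons; B⁺ still has 2 valence electrons; Mg⁺ still has 1 valence electron.
All are still removing valence electrons, so compare the +1 ions as you would atoms: IE_2 generally rises across a period (higher Z_eff) and falls down a group (larger shell), subject to the usual subshell exceptions.
Valence configurations: Si⁺ [Ne]3s²3p¹, B⁺ [He]2s², Mg⁺ [Ne]3s¹.
Tabulated IE_2 (kJ/mol): Si 1577, B 2427, Mg 1451.
Putting it together, IE_2: Mg < Si < B.

B > Si > Mg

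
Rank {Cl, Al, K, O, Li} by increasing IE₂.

Al < Cl < K < O < Li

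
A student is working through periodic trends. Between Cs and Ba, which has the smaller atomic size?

Ba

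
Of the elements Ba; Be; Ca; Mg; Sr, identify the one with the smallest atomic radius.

Be

Be is in period 2, group 2; Mg is in period 3, group 2; Ca is in period 4, group 2; Sr is in period 5, group 2; Ba is in period 6, group 2.
Across a period the added protons contract the valence shell; down a group each new principal shell makes the atom larger.
All are in group 2, so atomic radius increases down the group.
The smallest atomic radius among these belongs to Be.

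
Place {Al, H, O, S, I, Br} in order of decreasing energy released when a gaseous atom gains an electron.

EA tends to increase across a period and decrease down a group, though the pattern is less regular than for IE or radius.
Here both period and group differ, so the two effects have to be weighed against each other.
H > Al: the two effects oppose for this pair; the down-group effect wins (73 vs 42 kJ/mol).
O > H: the two effects oppose for this pair; the across-period effect wins (141 vs 73 kJ/mol).
S > O: this pair runs against the simple trend — see the exception note.
I > S: the two effects oppose for this pair; the across-period effect wins (295 vs 200 kJ/mol).
Br > I: they share group 17; the group trend gives Br the larger value.
Note the exception: S has a higher electron affinity than O, contrary to the simple trend — the compact 2p subshell of O repels the added electron more than S's larger 3p does.
For reference (kJ/mol): H 73, O 141, Al 42, S 200, Br 325, I 295.
So from highest to lowest: Br > I > S > O > H > Al.

Br > I > S > O > H > Al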